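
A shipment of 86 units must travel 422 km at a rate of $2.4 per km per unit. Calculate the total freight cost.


TC = dist * cost * units = 422 * 2.4 * 86 = $87100.80

$87100.80


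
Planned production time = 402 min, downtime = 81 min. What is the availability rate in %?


Formula: Availability = (Planned Time - Downtime) / Planned Time * 100
Uptime = 402 - 81 = 321 min
Availability = 321 / 402 * 100 = 79.9%

79.9%


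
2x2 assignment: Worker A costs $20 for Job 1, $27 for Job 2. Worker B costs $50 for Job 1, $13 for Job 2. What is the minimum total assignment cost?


Option 1: A->1 + B->2 = $20 + $13 = $33
Option 2: A->2 + B->1 = $27 + $50 = $77
Min cost = min($33, $77) = $33

$33


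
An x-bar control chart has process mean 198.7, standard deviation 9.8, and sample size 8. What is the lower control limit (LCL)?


LCL = 198.7 - 3 * 9.8 / sqrt(8)

188.31


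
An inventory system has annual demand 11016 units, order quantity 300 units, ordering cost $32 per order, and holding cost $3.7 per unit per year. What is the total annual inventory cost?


TC = 11016/300 * 32 + 300/2 * 3.7

$1730.04


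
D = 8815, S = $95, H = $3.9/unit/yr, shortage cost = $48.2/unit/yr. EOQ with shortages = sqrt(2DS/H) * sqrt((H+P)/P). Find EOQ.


Formula: EOQ* = sqrt(2DS/H) * sqrt((H+P)/P)
Base EOQ = sqrt(2*8815*95/3.9) = 655.32 units
Correction = sqrt((3.9+48.2)/48.2) = 1.03967
EOQ* = 655.32 * 1.03967 = 681.3 units

681.3 units


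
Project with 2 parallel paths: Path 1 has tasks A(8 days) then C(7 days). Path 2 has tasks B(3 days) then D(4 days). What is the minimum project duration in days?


Path 1 = 8 + 7 = 15 days
Path 2 = 3 + 4 = 7 days
Duration = max(15, 7) = 15 days

15 days


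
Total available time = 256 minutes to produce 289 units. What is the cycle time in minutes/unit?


Formula: CT = Available Time / Number of Units
CT = 256 min / 289 units
CT = 0.89 min/unit

0.89 min/unit


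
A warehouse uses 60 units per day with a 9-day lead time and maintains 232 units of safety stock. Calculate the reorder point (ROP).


Formula: ROP = (Daily Demand * Lead Time) + Safety Stock
Demand during lead time = 60 * 9 = 540 units
ROP = 540 + 232 = 772 units

772 units


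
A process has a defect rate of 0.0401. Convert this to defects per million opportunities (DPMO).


DPMO = defect_rate * 1000000 = 0.0401 * 1000000

40100


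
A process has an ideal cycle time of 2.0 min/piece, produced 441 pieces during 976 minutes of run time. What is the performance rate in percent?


Formula: Performance = (Ideal CT * Total Count) / Run Time * 100
Ideal output time = 2.0 * 441 = 882.0 min
Performance = 882.0 / 976 * 100 = 90.4%

90.4%


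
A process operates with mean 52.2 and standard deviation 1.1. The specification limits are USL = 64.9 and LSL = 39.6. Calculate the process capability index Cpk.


Cpu = (64.9 - 52.2) / (3 * 1.1) = 3.85
Cpl = (52.2 - 39.6) / (3 * 1.1) = 3.82
Cpk = min(3.85, 3.82) = 3.82

3.82


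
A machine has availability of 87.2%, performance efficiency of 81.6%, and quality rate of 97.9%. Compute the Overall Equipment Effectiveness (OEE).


Formula: OEE = Availability * Performance * Quality / 10000
A * P = 87.2% * 81.6% / 100 = 71.16%
OEE = 71.16% * 97.9% / 100 = 69.7%

69.7%


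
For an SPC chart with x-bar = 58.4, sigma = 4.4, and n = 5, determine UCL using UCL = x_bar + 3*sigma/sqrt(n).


UCL = 58.4 + 3 * 4.4 / sqrt(5)

64.3


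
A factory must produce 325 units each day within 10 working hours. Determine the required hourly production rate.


Formula: Production Rate = Daily Demand / Available Hours
Rate = 325 units/day / 10 hours/day
Rate = 32.5 units/hour

32.5 units/hour


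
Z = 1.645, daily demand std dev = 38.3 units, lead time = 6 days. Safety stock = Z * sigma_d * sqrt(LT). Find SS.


Formula: SS = z * sigma_d * sqrt(LT)
sqrt(LT) = sqrt(6) = 2.4495
SS = 1.645 * 38.3 * 2.4495
SS = 154.3 units

154.3 units


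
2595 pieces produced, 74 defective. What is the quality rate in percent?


Formula: Quality Rate = Good Pieces / Total Pieces * 100
Good pieces = 2595 - 74 = 2521
QR = 2521 / 2595 * 100 = 97.1%

97.1%


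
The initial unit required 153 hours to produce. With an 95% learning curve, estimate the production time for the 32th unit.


Formula: T_n = T_1 * (learning_rate)^(log2(n)) where learning_rate = rate/100
Doublings = log2(32) = 5
T_n = 153 * 0.95^5
T_n = 153 * 0.7738 = 118.4 hours

118.4 hours


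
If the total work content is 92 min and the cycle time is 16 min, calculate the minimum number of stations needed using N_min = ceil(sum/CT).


Formula: N_min = ceil(Sum of Task Times / Cycle Time)
N_min = ceil(92 min / 16 min) = ceil(5.75)
N_min = 6 stations

6


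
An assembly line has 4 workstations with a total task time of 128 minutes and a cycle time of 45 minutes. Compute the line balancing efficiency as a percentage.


Formula: Efficiency = Sum of Task Times / (N_stations * CT) * 100
Total station capacity = 4 stations * 45 min = 180 min
Efficiency = 128 / 180 * 100 = 71.1%

71.1%


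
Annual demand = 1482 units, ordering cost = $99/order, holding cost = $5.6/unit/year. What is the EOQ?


Formula: EOQ = sqrt(2 * D * S / H)
Numerator: 2 * 1482 * 99 = 293436
2DS/H = 293436 / 5.6 = 52399.3
EOQ = sqrt(52399.3) = 228.9 units

228.9 units


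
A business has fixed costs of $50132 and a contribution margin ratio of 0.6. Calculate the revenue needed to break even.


Formula: BER = Fixed Costs / Contribution Margin Ratio
BER = $50132 / 0.6
BER = $83553.33 (to the nearest cent)

$83553.33


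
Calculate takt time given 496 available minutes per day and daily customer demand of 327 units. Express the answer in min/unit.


Formula: Takt Time = Available Production Time / Customer Demand
Takt = 496 min/day / 327 units/day
Takt = 1.52 min/unit

1.52 min/unit


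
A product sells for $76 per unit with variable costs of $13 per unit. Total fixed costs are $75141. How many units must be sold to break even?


Formula: BEQ = Fixed Costs / (Price - Variable Cost)
Contribution margin = $76 - $13 = $63/unit
BEQ = ceil($75141 / $63/unit) = ceil(1192.71) = 1193 units

1193 units


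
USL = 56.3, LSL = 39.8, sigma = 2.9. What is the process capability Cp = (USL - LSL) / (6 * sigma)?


Cp = (56.3 - 39.8) / (6 * 2.9)

0.95


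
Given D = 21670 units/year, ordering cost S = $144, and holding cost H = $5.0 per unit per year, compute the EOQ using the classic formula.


Formula: EOQ = sqrt(2 * D * S / H)
Numerator: 2 * 21670 * 144 = 6240960
2DS/H = 6240960 / 5.0 = 1248192.0
EOQ = sqrt(1248192.0) = 1117.2 units

1117.2 units


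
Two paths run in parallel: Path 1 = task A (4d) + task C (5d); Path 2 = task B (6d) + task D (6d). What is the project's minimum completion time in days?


Path 1 = 4 + 5 = 9 days
Path 2 = 6 + 6 = 12 days
Duration = max(9, 12) = 12 days

12 days


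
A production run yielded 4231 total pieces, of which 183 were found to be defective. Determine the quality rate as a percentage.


Formula: Quality Rate = Good Pieces / Total Pieces * 100
Good pieces = 4231 - 183 = 4048
QR = 4048 / 4231 * 100 = 95.7%

95.7%


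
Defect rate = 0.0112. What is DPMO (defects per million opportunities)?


DPMO = defect_rate * 1000000 = 0.0112 * 1000000

11200


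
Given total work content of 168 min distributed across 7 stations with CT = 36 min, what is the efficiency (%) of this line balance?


Formula: Efficiency = Sum of Task Times / (N_stations * CT) * 100
Total station capacity = 7 stations * 36 min = 252 min
Efficiency = 168 / 252 * 100 = 66.7%

66.7%


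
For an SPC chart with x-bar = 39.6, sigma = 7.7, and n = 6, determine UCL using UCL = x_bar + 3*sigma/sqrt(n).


UCL = 39.6 + 3 * 7.7 / sqrt(6)

49.03


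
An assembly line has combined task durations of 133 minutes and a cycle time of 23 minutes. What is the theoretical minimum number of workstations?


Formula: N_min = ceil(Sum of Task Times / Cycle Time)
N_min = ceil(133 min / 23 min) = ceil(5.7826)
N_min = 6 stations

6


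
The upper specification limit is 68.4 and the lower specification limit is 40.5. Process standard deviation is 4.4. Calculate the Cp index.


Cp = (68.4 - 40.5) / (6 * 4.4)

1.06


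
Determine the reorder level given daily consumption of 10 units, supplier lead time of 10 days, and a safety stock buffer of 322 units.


Formula: ROP = (Daily Demand * Lead Time) + Safety Stock
Demand during lead time = 10 * 10 = 100 units
ROP = 100 + 322 = 422 units

422 units


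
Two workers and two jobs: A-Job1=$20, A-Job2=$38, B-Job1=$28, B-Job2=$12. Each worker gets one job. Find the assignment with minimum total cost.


Option 1: A->1 + B->2 = $20 + $12 = $32
Option 2: A->2 + B->1 = $38 + $28 = $66
Min cost = min($32, $66) = $32

$32


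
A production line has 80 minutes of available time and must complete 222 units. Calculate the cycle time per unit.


Formula: CT = Available Time / Number of Units
CT = 80 min / 222 units
CT = 0.36 min/unit

0.36 min/unit


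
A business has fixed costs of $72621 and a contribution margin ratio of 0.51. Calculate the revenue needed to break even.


Formula: BER = Fixed Costs / Contribution Margin Ratio
BER = $72621 / 0.51
BER = $142394.12 (to the nearest cent)

$142394.12


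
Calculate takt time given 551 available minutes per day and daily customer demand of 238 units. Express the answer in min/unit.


Formula: Takt Time = Available Production Time / Customer Demand
Takt = 551 min/day / 238 units/day
Takt = 2.32 min/unit

2.32 min/unit


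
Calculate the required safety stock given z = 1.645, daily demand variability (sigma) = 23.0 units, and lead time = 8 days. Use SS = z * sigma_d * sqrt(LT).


Formula: SS = z * sigma_d * sqrt(LT)
sqrt(LT) = sqrt(8) = 2.8284
SS = 1.645 * 23.0 * 2.8284
SS = 107.0 units

107.0 units


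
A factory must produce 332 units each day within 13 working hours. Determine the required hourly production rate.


Formula: Production Rate = Daily Demand / Available Hours
Rate = 332 units/day / 13 hours/day
Rate = 25.5 units/hour

25.5 units/hour


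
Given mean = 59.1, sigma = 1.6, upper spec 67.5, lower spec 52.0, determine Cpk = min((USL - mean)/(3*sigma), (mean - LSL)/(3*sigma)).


Cpu = (67.5 - 59.1) / (3 * 1.6) = 1.75
Cpl = (59.1 - 52.0) / (3 * 1.6) = 1.48
Cpk = min(1.75, 1.48) = 1.48

1.48


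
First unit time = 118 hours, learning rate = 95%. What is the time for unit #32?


Formula: T_n = T_1 * (learning_rate)^(log2(n)) where learning_rate = rate/100
Doublings = log2(32) = 5
T_n = 118 * 0.95^5
T_n = 118 * 0.7738 = 91.3 hours

91.3 hours


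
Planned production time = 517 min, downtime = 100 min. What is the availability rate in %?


Formula: Availability = (Planned Time - Downtime) / Planned Time * 100
Uptime = 517 - 100 = 417 min
Availability = 417 / 517 * 100 = 80.7%

80.7%


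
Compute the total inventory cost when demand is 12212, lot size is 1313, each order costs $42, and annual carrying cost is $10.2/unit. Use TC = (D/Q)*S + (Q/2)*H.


TC = 12212/1313 * 42 + 1313/2 * 10.2

$7086.94


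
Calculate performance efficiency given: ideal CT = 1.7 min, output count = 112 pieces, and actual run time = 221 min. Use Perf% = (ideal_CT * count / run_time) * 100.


Formula: Performance = (Ideal CT * Total Count) / Run Time * 100
Ideal output time = 1.7 * 112 = 190.4 min
Performance = 190.4 / 221 * 100 = 86.2%

86.2%


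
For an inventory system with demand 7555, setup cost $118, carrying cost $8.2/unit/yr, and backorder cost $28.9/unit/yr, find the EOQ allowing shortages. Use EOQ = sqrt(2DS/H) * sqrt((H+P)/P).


Formula: EOQ* = sqrt(2DS/H) * sqrt((H+P)/P)
Base EOQ = sqrt(2*7555*118/8.2) = 466.3 units
Correction = sqrt((8.2+28.9)/28.9) = 1.13302
EOQ* = 466.3 * 1.13302 = 528.3 units

528.3 units


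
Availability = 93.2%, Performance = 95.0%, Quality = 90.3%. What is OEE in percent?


Formula: OEE = Availability * Performance * Quality / 10000
A * P = 93.2% * 95.0% / 100 = 88.54%
OEE = 88.54% * 90.3% / 100 = 80.0%

80.0%


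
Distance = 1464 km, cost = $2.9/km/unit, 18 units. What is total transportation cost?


TC = dist * cost * units = 1464 * 2.9 * 18 = $76420.80

$76420.80


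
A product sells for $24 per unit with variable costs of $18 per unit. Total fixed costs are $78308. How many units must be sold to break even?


Formula: BEQ = Fixed Costs / (Price - Variable Cost)
Contribution margin = $24 - $18 = $6/unit
BEQ = ceil($78308 / $6/unit) = ceil(13051.33) = 13052 units

13052 units


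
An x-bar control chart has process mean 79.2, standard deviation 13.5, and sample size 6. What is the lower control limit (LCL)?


LCL = 79.2 - 3 * 13.5 / sqrt(6)

62.67


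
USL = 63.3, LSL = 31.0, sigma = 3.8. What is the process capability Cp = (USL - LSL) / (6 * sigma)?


Cp = (63.3 - 31.0) / (6 * 3.8)

1.42


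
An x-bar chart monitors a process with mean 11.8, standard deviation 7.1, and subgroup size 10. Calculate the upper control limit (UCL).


UCL = 11.8 + 3 * 7.1 / sqrt(10)

18.54


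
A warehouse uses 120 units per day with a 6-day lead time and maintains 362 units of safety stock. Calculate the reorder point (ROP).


Formula: ROP = (Daily Demand * Lead Time) + Safety Stock
Demand during lead time = 120 * 6 = 720 units
ROP = 720 + 362 = 1082 units

1082 units


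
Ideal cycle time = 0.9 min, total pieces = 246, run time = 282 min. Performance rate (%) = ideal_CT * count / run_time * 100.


Formula: Performance = (Ideal CT * Total Count) / Run Time * 100
Ideal output time = 0.9 * 246 = 221.4 min
Performance = 221.4 / 282 * 100 = 78.5%

78.5%


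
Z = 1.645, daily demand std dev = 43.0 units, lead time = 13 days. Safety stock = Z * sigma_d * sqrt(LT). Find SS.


Formula: SS = z * sigma_d * sqrt(LT)
sqrt(LT) = sqrt(13) = 3.6056
SS = 1.645 * 43.0 * 3.6056
SS = 255.0 units

255.0 units


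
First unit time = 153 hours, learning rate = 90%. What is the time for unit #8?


Formula: T_n = T_1 * (learning_rate)^(log2(n)) where learning_rate = rate/100
Doublings = log2(8) = 3
T_n = 153 * 0.9^3
T_n = 153 * 0.729 = 111.5 hours

111.5 hours


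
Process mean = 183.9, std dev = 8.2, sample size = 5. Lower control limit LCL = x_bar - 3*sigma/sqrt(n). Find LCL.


LCL = 183.9 - 3 * 8.2 / sqrt(5)

172.9


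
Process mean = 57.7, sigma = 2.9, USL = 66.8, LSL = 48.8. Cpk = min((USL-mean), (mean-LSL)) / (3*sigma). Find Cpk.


Cpu = (66.8 - 57.7) / (3 * 2.9) = 1.05
Cpl = (57.7 - 48.8) / (3 * 2.9) = 1.02
Cpk = min(1.05, 1.02) = 1.02

1.02


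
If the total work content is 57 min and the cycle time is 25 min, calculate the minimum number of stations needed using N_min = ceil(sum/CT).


Formula: N_min = ceil(Sum of Task Times / Cycle Time)
N_min = ceil(57 min / 25 min) = ceil(2.28)
N_min = 3 stations

3


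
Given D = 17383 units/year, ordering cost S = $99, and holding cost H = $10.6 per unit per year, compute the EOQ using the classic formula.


Formula: EOQ = sqrt(2 * D * S / H)
Numerator: 2 * 17383 * 99 = 3441834
2DS/H = 3441834 / 10.6 = 324701.3
EOQ = sqrt(324701.3) = 569.8 units

569.8 units


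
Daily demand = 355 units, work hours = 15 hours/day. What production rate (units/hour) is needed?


Formula: Production Rate = Daily Demand / Available Hours
Rate = 355 units/day / 15 hours/day
Rate = 23.7 units/hour

23.7 units/hour


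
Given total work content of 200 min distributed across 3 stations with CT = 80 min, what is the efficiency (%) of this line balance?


Formula: Efficiency = Sum of Task Times / (N_stations * CT) * 100
Total station capacity = 3 stations * 80 min = 240 min
Efficiency = 200 / 240 * 100 = 83.3%

83.3%


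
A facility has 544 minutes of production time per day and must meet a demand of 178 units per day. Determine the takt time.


Formula: Takt Time = Available Production Time / Customer Demand
Takt = 544 min/day / 178 units/day
Takt = 3.06 min/unit

3.06 min/unit


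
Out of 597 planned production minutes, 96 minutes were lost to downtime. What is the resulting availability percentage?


Formula: Availability = (Planned Time - Downtime) / Planned Time * 100
Uptime = 597 - 96 = 501 min
Availability = 501 / 597 * 100 = 83.9%

83.9%


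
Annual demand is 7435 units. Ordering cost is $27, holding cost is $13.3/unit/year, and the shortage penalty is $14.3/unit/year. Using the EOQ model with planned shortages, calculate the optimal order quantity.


Formula: EOQ* = sqrt(2DS/H) * sqrt((H+P)/P)
Base EOQ = sqrt(2*7435*27/13.3) = 173.74 units
Correction = sqrt((13.3+14.3)/14.3) = 1.38927
EOQ* = 173.74 * 1.38927 = 241.4 units

241.4 units


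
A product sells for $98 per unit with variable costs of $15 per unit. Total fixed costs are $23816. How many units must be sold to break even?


Formula: BEQ = Fixed Costs / (Price - Variable Cost)
Contribution margin = $98 - $15 = $83/unit
BEQ = ceil($23816 / $83/unit) = ceil(286.94) = 287 units

287 units


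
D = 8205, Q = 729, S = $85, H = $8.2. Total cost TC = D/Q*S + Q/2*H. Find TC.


TC = 8205/729 * 85 + 729/2 * 8.2

$3945.59


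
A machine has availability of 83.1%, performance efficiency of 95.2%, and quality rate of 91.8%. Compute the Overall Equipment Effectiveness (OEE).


Formula: OEE = Availability * Performance * Quality / 10000
A * P = 83.1% * 95.2% / 100 = 79.11%
OEE = 79.11% * 91.8% / 100 = 72.6%

72.6%


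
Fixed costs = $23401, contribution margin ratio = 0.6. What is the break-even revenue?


Formula: BER = Fixed Costs / Contribution Margin Ratio
BER = $23401 / 0.6
BER = $39001.67 (to the nearest cent)

$39001.67


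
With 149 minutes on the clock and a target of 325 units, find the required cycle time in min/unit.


Formula: CT = Available Time / Number of Units
CT = 149 min / 325 units
CT = 0.46 min/unit

0.46 min/unit


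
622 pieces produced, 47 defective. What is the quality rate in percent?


Formula: Quality Rate = Good Pieces / Total Pieces * 100
Good pieces = 622 - 47 = 575
QR = 575 / 622 * 100 = 92.4%

92.4%


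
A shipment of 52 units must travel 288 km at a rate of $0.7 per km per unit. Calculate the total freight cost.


TC = dist * cost * units = 288 * 0.7 * 52 = $10483.20

$10483.20


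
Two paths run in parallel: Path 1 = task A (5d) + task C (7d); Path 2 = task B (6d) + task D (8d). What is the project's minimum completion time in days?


Path 1 = 5 + 7 = 12 days
Path 2 = 6 + 8 = 14 days
Duration = max(12, 14) = 14 days

14 days


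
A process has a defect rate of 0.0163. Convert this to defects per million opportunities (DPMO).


DPMO = defect_rate * 1000000 = 0.0163 * 1000000

16300


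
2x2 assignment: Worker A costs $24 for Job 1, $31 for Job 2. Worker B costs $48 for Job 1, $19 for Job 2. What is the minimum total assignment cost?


Option 1: A->1 + B->2 = $24 + $19 = $43
Option 2: A->2 + B->1 = $31 + $48 = $79
Min cost = min($43, $79) = $43

$43


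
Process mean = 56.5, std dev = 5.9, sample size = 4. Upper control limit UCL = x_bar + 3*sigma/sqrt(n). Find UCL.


UCL = 56.5 + 3 * 5.9 / sqrt(4)

65.35


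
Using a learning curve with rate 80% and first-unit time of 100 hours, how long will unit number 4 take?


Formula: T_n = T_1 * (learning_rate)^(log2(n)) where learning_rate = rate/100
Doublings = log2(4) = 2
T_n = 100 * 0.8^2
T_n = 100 * 0.64 = 64.0 hours

64.0 hours


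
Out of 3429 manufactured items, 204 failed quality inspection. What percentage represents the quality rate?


Formula: Quality Rate = Good Pieces / Total Pieces * 100
Good pieces = 3429 - 204 = 3225
QR = 3225 / 3429 * 100 = 94.1%

94.1%


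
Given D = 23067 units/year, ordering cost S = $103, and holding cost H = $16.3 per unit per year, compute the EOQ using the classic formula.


Formula: EOQ = sqrt(2 * D * S / H)
Numerator: 2 * 23067 * 103 = 4751802
2DS/H = 4751802 / 16.3 = 291521.6
EOQ = sqrt(291521.6) = 539.9 units

539.9 units


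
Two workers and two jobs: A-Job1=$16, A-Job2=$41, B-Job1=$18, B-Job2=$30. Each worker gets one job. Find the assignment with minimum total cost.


Option 1: A->1 + B->2 = $16 + $30 = $46
Option 2: A->2 + B->1 = $41 + $18 = $59
Min cost = min($46, $59) = $46

$46


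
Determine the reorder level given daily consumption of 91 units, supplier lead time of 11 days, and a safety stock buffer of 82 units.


Formula: ROP = (Daily Demand * Lead Time) + Safety Stock
Demand during lead time = 91 * 11 = 1001 units
ROP = 1001 + 82 = 1083 units

1083 units


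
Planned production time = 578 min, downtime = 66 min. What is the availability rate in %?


Formula: Availability = (Planned Time - Downtime) / Planned Time * 100
Uptime = 578 - 66 = 512 min
Availability = 512 / 578 * 100 = 88.6%

88.6%


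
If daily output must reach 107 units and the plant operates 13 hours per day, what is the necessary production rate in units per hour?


Formula: Production Rate = Daily Demand / Available Hours
Rate = 107 units/day / 13 hours/day
Rate = 8.2 units/hour

8.2 units/hour


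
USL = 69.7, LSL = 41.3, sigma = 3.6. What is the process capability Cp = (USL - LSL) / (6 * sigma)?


Cp = (69.7 - 41.3) / (6 * 3.6)

1.31


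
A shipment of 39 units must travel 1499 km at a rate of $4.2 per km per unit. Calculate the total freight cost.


TC = dist * cost * units = 1499 * 4.2 * 39 = $245536.20

$245536.20


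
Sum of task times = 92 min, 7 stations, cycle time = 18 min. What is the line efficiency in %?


Formula: Efficiency = Sum of Task Times / (N_stations * CT) * 100
Total station capacity = 7 stations * 18 min = 126 min
Efficiency = 92 / 126 * 100 = 73.0%

73.0%


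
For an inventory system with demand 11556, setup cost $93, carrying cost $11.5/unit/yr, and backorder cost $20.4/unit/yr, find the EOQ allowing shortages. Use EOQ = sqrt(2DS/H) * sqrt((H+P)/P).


Formula: EOQ* = sqrt(2DS/H) * sqrt((H+P)/P)
Base EOQ = sqrt(2*11556*93/11.5) = 432.33 units
Correction = sqrt((11.5+20.4)/20.4) = 1.25049
EOQ* = 432.33 * 1.25049 = 540.6 units

540.6 units


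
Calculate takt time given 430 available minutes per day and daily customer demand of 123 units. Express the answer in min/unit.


Formula: Takt Time = Available Production Time / Customer Demand
Takt = 430 min/day / 123 units/day
Takt = 3.5 min/unit

3.5 min/unit


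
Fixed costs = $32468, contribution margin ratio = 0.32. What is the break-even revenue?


Formula: BER = Fixed Costs / Contribution Margin Ratio
BER = $32468 / 0.32
BER = $101462.50 (to the nearest cent)

$101462.50


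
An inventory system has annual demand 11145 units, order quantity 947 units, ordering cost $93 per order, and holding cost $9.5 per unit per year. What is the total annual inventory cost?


TC = 11145/947 * 93 + 947/2 * 9.5

$5592.74


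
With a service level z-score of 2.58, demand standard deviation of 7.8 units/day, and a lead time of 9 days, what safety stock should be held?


Formula: SS = z * sigma_d * sqrt(LT)
sqrt(LT) = sqrt(9) = 3.0
SS = 2.58 * 7.8 * 3.0
SS = 60.4 units

60.4 units


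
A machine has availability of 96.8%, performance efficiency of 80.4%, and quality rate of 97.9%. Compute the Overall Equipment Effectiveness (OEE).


Formula: OEE = Availability * Performance * Quality / 10000
A * P = 96.8% * 80.4% / 100 = 77.83%
OEE = 77.83% * 97.9% / 100 = 76.2%

76.2%


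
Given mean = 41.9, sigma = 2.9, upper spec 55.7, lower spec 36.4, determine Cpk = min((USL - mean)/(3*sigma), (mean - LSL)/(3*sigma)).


Cpu = (55.7 - 41.9) / (3 * 2.9) = 1.59
Cpl = (41.9 - 36.4) / (3 * 2.9) = 0.63
Cpk = min(1.59, 0.63) = 0.63

0.63


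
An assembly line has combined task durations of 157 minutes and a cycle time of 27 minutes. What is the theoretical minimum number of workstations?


Formula: N_min = ceil(Sum of Task Times / Cycle Time)
N_min = ceil(157 min / 27 min) = ceil(5.8148)
N_min = 6 stations

6


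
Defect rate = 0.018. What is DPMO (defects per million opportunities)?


DPMO = defect_rate * 1000000 = 0.018 * 1000000

18000


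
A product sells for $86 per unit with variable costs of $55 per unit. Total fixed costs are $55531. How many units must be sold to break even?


Formula: BEQ = Fixed Costs / (Price - Variable Cost)
Contribution margin = $86 - $55 = $31/unit
BEQ = ceil($55531 / $31/unit) = ceil(1791.32) = 1792 units

1792 units


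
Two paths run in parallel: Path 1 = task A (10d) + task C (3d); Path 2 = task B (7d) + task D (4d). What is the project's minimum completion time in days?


Path 1 = 10 + 3 = 13 days
Path 2 = 7 + 4 = 11 days
Duration = max(13, 11) = 13 days

13 days


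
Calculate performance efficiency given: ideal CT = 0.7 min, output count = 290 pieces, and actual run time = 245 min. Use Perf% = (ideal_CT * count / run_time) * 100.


Formula: Performance = (Ideal CT * Total Count) / Run Time * 100
Ideal output time = 0.7 * 290 = 203.0 min
Performance = 203.0 / 245 * 100 = 82.9%

82.9%


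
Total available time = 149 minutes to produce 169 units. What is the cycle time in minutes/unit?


Formula: CT = Available Time / Number of Units
CT = 149 min / 169 units
CT = 0.88 min/unit

0.88 min/unit


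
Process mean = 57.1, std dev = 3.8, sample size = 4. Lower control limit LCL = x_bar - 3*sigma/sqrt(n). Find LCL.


LCL = 57.1 - 3 * 3.8 / sqrt(4)

51.4


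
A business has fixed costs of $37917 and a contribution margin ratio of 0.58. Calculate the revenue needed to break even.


Formula: BER = Fixed Costs / Contribution Margin Ratio
BER = $37917 / 0.58
BER = $65374.14 (to the nearest cent)

$65374.14


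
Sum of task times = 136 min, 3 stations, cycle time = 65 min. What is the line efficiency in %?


Formula: Efficiency = Sum of Task Times / (N_stations * CT) * 100
Total station capacity = 3 stations * 65 min = 195 min
Efficiency = 136 / 195 * 100 = 69.7%

69.7%


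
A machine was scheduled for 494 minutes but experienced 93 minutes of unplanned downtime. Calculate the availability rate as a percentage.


Formula: Availability = (Planned Time - Downtime) / Planned Time * 100
Uptime = 494 - 93 = 401 min
Availability = 401 / 494 * 100 = 81.2%

81.2%


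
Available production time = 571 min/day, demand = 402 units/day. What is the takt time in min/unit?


Formula: Takt Time = Available Production Time / Customer Demand
Takt = 571 min/day / 402 units/day
Takt = 1.42 min/unit

1.42 min/unit


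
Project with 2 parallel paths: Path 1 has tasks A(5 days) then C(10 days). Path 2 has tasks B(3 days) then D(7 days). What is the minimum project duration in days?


Path 1 = 5 + 10 = 15 days
Path 2 = 3 + 7 = 10 days
Duration = max(15, 10) = 15 days

15 days


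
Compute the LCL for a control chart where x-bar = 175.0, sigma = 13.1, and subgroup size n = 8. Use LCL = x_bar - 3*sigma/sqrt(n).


LCL = 175.0 - 3 * 13.1 / sqrt(8)

161.11


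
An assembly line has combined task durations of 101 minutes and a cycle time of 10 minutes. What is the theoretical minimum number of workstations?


Formula: N_min = ceil(Sum of Task Times / Cycle Time)
N_min = ceil(101 min / 10 min) = ceil(10.1)
N_min = 11 stations

11


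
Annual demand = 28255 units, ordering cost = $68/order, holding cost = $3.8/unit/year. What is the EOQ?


Formula: EOQ = sqrt(2 * D * S / H)
Numerator: 2 * 28255 * 68 = 3842680
2DS/H = 3842680 / 3.8 = 1011231.6
EOQ = sqrt(1011231.6) = 1005.6 units

1005.6 units


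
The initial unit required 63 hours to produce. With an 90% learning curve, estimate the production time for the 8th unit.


Formula: T_n = T_1 * (learning_rate)^(log2(n)) where learning_rate = rate/100
Doublings = log2(8) = 3
T_n = 63 * 0.9^3
T_n = 63 * 0.729 = 45.9 hours

45.9 hours


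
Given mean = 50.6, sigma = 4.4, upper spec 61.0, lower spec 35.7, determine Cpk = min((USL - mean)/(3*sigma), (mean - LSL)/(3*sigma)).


Cpu = (61.0 - 50.6) / (3 * 4.4) = 0.79
Cpl = (50.6 - 35.7) / (3 * 4.4) = 1.13
Cpk = min(0.79, 1.13) = 0.79

0.79


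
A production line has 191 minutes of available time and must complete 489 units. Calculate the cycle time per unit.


Formula: CT = Available Time / Number of Units
CT = 191 min / 489 units
CT = 0.39 min/unit

0.39 min/unit


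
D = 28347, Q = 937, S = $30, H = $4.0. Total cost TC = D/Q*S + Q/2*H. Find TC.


TC = 28347/937 * 30 + 937/2 * 4.0

$2781.59


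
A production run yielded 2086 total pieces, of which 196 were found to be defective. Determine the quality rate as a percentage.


Formula: Quality Rate = Good Pieces / Total Pieces * 100
Good pieces = 2086 - 196 = 1890
QR = 1890 / 2086 * 100 = 90.6%

90.6%


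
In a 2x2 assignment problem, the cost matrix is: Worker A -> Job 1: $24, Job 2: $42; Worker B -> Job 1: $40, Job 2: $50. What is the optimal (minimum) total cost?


Option 1: A->1 + B->2 = $24 + $50 = $74
Option 2: A->2 + B->1 = $42 + $40 = $82
Min cost = min($74, $82) = $74

$74


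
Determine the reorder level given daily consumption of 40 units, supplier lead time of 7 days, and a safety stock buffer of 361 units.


Formula: ROP = (Daily Demand * Lead Time) + Safety Stock
Demand during lead time = 40 * 7 = 280 units
ROP = 280 + 361 = 641 units

641 units


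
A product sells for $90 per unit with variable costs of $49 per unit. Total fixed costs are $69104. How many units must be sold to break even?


Formula: BEQ = Fixed Costs / (Price - Variable Cost)
Contribution margin = $90 - $49 = $41/unit
BEQ = ceil($69104 / $41/unit) = ceil(1685.46) = 1686 units

1686 units


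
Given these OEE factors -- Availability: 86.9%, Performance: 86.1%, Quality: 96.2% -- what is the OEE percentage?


Formula: OEE = Availability * Performance * Quality / 10000
A * P = 86.9% * 86.1% / 100 = 74.82%
OEE = 74.82% * 96.2% / 100 = 72.0%

72.0%


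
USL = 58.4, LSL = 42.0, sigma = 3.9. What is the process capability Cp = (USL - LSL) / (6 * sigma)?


Cp = (58.4 - 42.0) / (6 * 3.9)

0.7


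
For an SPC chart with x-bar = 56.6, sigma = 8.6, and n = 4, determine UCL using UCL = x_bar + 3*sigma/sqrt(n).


UCL = 56.6 + 3 * 8.6 / sqrt(4)

69.5


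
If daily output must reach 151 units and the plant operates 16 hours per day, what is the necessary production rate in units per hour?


Formula: Production Rate = Daily Demand / Available Hours
Rate = 151 units/day / 16 hours/day
Rate = 9.4 units/hour

9.4 units/hour


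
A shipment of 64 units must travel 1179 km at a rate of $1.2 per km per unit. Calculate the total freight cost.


TC = dist * cost * units = 1179 * 1.2 * 64 = $90547.20

$90547.20


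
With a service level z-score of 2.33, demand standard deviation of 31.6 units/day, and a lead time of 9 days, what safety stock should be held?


Formula: SS = z * sigma_d * sqrt(LT)
sqrt(LT) = sqrt(9) = 3.0
SS = 2.33 * 31.6 * 3.0
SS = 220.9 units

220.9 units


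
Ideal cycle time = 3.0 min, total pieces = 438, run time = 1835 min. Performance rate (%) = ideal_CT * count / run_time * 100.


Formula: Performance = (Ideal CT * Total Count) / Run Time * 100
Ideal output time = 3.0 * 438 = 1314.0 min
Performance = 1314.0 / 1835 * 100 = 71.6%

71.6%


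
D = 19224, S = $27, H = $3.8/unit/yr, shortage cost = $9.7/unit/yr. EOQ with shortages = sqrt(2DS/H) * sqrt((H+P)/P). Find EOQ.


Formula: EOQ* = sqrt(2DS/H) * sqrt((H+P)/P)
Base EOQ = sqrt(2*19224*27/3.8) = 522.67 units
Correction = sqrt((3.8+9.7)/9.7) = 1.17973
EOQ* = 522.67 * 1.17973 = 616.6 units

616.6 units


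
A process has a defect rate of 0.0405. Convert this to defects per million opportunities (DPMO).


DPMO = defect_rate * 1000000 = 0.0405 * 1000000

40500


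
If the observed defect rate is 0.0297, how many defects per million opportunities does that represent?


DPMO = defect_rate * 1000000 = 0.0297 * 1000000

29700


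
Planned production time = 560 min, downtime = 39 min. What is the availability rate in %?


Formula: Availability = (Planned Time - Downtime) / Planned Time * 100
Uptime = 560 - 39 = 521 min
Availability = 521 / 560 * 100 = 93.0%

93.0%


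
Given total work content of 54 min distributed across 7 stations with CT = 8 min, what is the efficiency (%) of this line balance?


Formula: Efficiency = Sum of Task Times / (N_stations * CT) * 100
Total station capacity = 7 stations * 8 min = 56 min
Efficiency = 54 / 56 * 100 = 96.4%

96.4%


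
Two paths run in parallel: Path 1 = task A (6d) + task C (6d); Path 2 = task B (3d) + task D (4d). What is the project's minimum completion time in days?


Path 1 = 6 + 6 = 12 days
Path 2 = 3 + 4 = 7 days
Duration = max(12, 7) = 12 days

12 days


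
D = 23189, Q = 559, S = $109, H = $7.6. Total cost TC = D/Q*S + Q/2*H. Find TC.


TC = 23189/559 * 109 + 559/2 * 7.6

$6645.85


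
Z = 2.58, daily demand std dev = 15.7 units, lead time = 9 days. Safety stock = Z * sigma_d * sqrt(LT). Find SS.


Formula: SS = z * sigma_d * sqrt(LT)
sqrt(LT) = sqrt(9) = 3.0
SS = 2.58 * 15.7 * 3.0
SS = 121.5 units

121.5 units


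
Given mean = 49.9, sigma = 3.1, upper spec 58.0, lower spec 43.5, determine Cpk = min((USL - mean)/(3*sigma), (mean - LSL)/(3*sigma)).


Cpu = (58.0 - 49.9) / (3 * 3.1) = 0.87
Cpl = (49.9 - 43.5) / (3 * 3.1) = 0.69
Cpk = min(0.87, 0.69) = 0.69

0.69


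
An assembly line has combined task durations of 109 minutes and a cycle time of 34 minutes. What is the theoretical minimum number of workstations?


Formula: N_min = ceil(Sum of Task Times / Cycle Time)
N_min = ceil(109 min / 34 min) = ceil(3.2059)
N_min = 4 stations

4


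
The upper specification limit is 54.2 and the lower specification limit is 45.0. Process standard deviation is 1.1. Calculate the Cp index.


Cp = (54.2 - 45.0) / (6 * 1.1)

1.39


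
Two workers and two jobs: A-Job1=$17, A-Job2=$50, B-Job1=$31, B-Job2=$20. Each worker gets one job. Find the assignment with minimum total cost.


Option 1: A->1 + B->2 = $17 + $20 = $37
Option 2: A->2 + B->1 = $50 + $31 = $81
Min cost = min($37, $81) = $37

$37


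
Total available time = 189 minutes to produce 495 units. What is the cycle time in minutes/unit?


Formula: CT = Available Time / Number of Units
CT = 189 min / 495 units
CT = 0.38 min/unit

0.38 min/unit


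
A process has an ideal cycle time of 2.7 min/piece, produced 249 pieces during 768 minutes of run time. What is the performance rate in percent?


Formula: Performance = (Ideal CT * Total Count) / Run Time * 100
Ideal output time = 2.7 * 249 = 672.3 min
Performance = 672.3 / 768 * 100 = 87.5%

87.5%


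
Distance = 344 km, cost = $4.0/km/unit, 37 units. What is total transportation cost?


TC = dist * cost * units = 344 * 4.0 * 37 = $50912.00

$50912.00


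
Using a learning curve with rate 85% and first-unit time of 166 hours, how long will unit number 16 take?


Formula: T_n = T_1 * (learning_rate)^(log2(n)) where learning_rate = rate/100
Doublings = log2(16) = 4
T_n = 166 * 0.85^4
T_n = 166 * 0.522 = 86.7 hours

86.7 hours


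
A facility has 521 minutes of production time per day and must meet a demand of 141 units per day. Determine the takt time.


Formula: Takt Time = Available Production Time / Customer Demand
Takt = 521 min/day / 141 units/day
Takt = 3.7 min/unit

3.7 min/unit


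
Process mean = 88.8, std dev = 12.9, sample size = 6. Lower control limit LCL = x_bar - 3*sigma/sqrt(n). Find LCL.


LCL = 88.8 - 3 * 12.9 / sqrt(6)

73.0


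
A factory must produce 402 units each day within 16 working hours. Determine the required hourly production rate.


Formula: Production Rate = Daily Demand / Available Hours
Rate = 402 units/day / 16 hours/day
Rate = 25.1 units/hour

25.1 units/hour


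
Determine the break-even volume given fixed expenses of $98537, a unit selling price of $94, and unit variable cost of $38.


Formula: BEQ = Fixed Costs / (Price - Variable Cost)
Contribution margin = $94 - $38 = $56/unit
BEQ = ceil($98537 / $56/unit) = ceil(1759.59) = 1760 units

1760 units


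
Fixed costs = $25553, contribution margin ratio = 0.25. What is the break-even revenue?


Formula: BER = Fixed Costs / Contribution Margin Ratio
BER = $25553 / 0.25
BER = $102212.00 (to the nearest cent)

$102212.00


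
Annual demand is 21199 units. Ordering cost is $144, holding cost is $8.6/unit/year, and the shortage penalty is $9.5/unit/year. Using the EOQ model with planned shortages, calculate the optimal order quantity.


Formula: EOQ* = sqrt(2DS/H) * sqrt((H+P)/P)
Base EOQ = sqrt(2*21199*144/8.6) = 842.57 units
Correction = sqrt((8.6+9.5)/9.5) = 1.38031
EOQ* = 842.57 * 1.38031 = 1163.0 units

1163.0 units


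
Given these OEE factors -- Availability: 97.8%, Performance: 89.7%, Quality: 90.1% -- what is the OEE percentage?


Formula: OEE = Availability * Performance * Quality / 10000
A * P = 97.8% * 89.7% / 100 = 87.73%
OEE = 87.73% * 90.1% / 100 = 79.0%

79.0%


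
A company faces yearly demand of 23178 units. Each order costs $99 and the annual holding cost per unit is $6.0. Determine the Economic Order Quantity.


Formula: EOQ = sqrt(2 * D * S / H)
Numerator: 2 * 23178 * 99 = 4589244
2DS/H = 4589244 / 6.0 = 764874.0
EOQ = sqrt(764874.0) = 874.6 units

874.6 units


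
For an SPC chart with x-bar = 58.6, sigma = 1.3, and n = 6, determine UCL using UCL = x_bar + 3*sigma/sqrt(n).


UCL = 58.6 + 3 * 1.3 / sqrt(6)

60.19


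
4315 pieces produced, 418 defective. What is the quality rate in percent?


Formula: Quality Rate = Good Pieces / Total Pieces * 100
Good pieces = 4315 - 418 = 3897
QR = 3897 / 4315 * 100 = 90.3%

90.3%


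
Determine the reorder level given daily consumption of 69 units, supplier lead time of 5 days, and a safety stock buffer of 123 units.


Formula: ROP = (Daily Demand * Lead Time) + Safety Stock
Demand during lead time = 69 * 5 = 345 units
ROP = 345 + 123 = 468 units

468 units


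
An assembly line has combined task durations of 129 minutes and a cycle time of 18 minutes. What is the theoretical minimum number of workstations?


Formula: N_min = ceil(Sum of Task Times / Cycle Time)
N_min = ceil(129 min / 18 min) = ceil(7.1667)
N_min = 8 stations

8


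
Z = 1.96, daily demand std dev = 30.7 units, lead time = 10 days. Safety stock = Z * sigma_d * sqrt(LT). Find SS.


Formula: SS = z * sigma_d * sqrt(LT)
sqrt(LT) = sqrt(10) = 3.1623
SS = 1.96 * 30.7 * 3.1623
SS = 190.3 units

190.3 units


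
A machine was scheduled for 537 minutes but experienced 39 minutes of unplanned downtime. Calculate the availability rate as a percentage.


Formula: Availability = (Planned Time - Downtime) / Planned Time * 100
Uptime = 537 - 39 = 498 min
Availability = 498 / 537 * 100 = 92.7%

92.7%


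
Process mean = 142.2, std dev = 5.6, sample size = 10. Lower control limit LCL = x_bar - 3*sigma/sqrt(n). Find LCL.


LCL = 142.2 - 3 * 5.6 / sqrt(10)

136.89


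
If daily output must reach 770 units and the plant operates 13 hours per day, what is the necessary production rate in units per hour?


Formula: Production Rate = Daily Demand / Available Hours
Rate = 770 units/day / 13 hours/day
Rate = 59.2 units/hour

59.2 units/hour


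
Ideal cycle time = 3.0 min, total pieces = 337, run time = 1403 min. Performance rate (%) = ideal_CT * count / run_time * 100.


Formula: Performance = (Ideal CT * Total Count) / Run Time * 100
Ideal output time = 3.0 * 337 = 1011.0 min
Performance = 1011.0 / 1403 * 100 = 72.1%

72.1%


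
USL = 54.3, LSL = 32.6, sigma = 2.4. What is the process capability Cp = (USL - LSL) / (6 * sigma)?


Cp = (54.3 - 32.6) / (6 * 2.4)

1.51


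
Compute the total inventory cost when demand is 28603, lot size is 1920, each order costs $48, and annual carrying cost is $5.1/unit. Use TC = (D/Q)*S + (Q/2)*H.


TC = 28603/1920 * 48 + 1920/2 * 5.1

$5611.08
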